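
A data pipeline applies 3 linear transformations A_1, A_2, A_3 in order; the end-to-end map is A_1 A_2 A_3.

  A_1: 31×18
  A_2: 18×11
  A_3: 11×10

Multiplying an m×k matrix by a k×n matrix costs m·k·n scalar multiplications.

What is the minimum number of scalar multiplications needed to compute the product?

7560

Order (A_1 (A_2 A_3)): (A_2 A_3): 18×11 by 11×10 → 18×10, cost 18·11·10 = 1980; (A_1 (A_2 A_3)): 31×18 by 18×10 → 31×10, cost 31·18·10 = 5580; cumulative 7560. Total 7560.
Order ((A_1 A_2) A_3): (A_1 A_2): 31×18 by 18×11 → 31×11, cost 31·18·11 = 6138; ((A_1 A_2) A_3): 31×11 by 11×10 → 31×10, cost 31·11·10 = 3410; cumulative 9548. Total 9548.
Minimum: 7560.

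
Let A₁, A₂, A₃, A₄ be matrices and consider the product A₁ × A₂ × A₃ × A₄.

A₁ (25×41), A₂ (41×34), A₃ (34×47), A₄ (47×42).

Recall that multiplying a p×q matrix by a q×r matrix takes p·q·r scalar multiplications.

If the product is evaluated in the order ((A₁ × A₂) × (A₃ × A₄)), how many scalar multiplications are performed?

137666

(A₁ × A₂): 25×41 by 41×34 → 25×34, cost 25·41·34 = 34850
(A₃ × A₄): 34×47 by 47×42 → 34×42, cost 34·47·42 = 67116
((A₁ × A₂) × (A₃ × A₄)): 25×34 by 34×42 → 25×42, cost 25·34·42 = 35700; cumulative 137666
Total: 137666 scalar multiplications.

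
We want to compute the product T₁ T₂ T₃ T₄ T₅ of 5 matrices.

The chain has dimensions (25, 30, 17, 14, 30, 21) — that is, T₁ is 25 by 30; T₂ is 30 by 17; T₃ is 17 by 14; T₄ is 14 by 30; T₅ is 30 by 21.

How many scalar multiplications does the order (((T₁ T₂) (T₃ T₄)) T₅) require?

48390

(T₁ T₂): 25×30 by 30×17 → 25×17, cost 25·30·17 = 12750
(T₃ T₄): 17×14 by 14×30 → 17×30, cost 17·14·30 = 7140
((T₁ T₂) (T₃ T₄)): 25×17 by 17×30 → 25×30, cost 25·17·30 = 12750; cumulative 32640
(((T₁ T₂) (T₃ T₄)) T₅): 25×30 by 30×21 → 25×21, cost 25·30·21 = 15750; cumulative 48390
Total: 48390 scalar multiplications.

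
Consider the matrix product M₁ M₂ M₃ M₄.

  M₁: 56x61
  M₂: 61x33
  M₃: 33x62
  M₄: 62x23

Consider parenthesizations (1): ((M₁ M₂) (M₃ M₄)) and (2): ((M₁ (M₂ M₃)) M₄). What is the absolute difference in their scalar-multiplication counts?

Order (1) = ((M₁ M₂) (M₃ M₄)): (M₁ M₂): 56×61 by 61×33 → 56×33, cost 56·61·33 = 112728; (M₃ M₄): 33×62 by 62×23 → 33×23, cost 33·62·23 = 47058; ((M₁ M₂) (M₃ M₄)): 56×33 by 33×23 → 56×23, cost 56·33·23 = 42504; cumulative 202290. Total 202290.
Order (2) = ((M₁ (M₂ M₃)) M₄): (M₂ M₃): 61×33 by 33×62 → 61×62, cost 61·33·62 = 124806; (M₁ (M₂ M₃)): 56×61 by 61×62 → 56×62, cost 56·61·62 = 211792; cumulative 336598; ((M₁ (M₂ M₃)) M₄): 56×62 by 62×23 → 56×23, cost 56·62·23 = 79856; cumulative 416454. Total 416454.
Difference: |202290 − 416454| = 214164.

214164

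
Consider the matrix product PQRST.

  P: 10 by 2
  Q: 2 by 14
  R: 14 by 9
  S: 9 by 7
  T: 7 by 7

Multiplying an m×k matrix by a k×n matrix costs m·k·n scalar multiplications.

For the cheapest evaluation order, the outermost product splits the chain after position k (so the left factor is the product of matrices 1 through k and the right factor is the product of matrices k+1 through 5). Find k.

1

Adjacent pairs: PQ = 10·2·14 = 280; QR = 2·14·9 = 252; RS = 14·9·7 = 882; ST = 9·7·7 = 441.
Length 3: P..R: k=1: 0+252+10·2·9=432; k=2: 280+0+10·14·9=1540 → min 432 | Q..S: k=2: 0+882+2·14·7=1078; k=3: 252+0+2·9·7=378 → min 378 | R..T: k=3: 0+441+14·9·7=1323; k=4: 882+0+14·7·7=1568 → min 1323.
Length 4: P..S: k=1: 0+378+10·2·7=518; k=2: 280+882+10·14·7=2142; k=3: 432+0+10·9·7=1062 → min 518 | Q..T: k=2: 0+1323+2·14·7=1519; k=3: 252+441+2·9·7=819; k=4: 378+0+2·7·7=476 → min 476.
Top-level splits: k=1: (P..P)·(Q..T) → 0+476+10·2·7 = 616; k=2: (P..Q)·(R..T) → 280+1323+10·14·7 = 2583; k=3: (P..R)·(S..T) → 432+441+10·9·7 = 1503; k=4: (P..S)·(T..T) → 518+0+10·7·7 = 1008.
Best split is after P, i.e. k = 1.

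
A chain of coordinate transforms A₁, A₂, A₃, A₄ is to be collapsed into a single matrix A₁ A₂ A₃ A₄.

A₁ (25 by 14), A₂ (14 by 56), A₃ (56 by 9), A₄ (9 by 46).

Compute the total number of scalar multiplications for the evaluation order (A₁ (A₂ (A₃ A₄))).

(A₃ A₄): 56×9 by 9×46 → 56×46, cost 56·9·46 = 23184
(A₂ (A₃ A₄)): 14×56 by 56×46 → 14×46, cost 14·56·46 = 36064; cumulative 59248
(A₁ (A₂ (A₃ A₄))): 25×14 by 14×46 → 25×46, cost 25·14·46 = 16100; cumulative 75348
Total: 75348 scalar multiplications.

75348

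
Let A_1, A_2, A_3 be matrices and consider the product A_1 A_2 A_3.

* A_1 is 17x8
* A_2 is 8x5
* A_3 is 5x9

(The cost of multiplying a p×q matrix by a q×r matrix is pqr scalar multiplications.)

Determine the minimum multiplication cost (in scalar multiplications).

Order (A_1 (A_2 A_3)): (A_2 A_3): 8×5 by 5×9 → 8×9, cost 8·5·9 = 360; (A_1 (A_2 A_3)): 17×8 by 8×9 → 17×9, cost 17·8·9 = 1224; cumulative 1584. Total 1584.
Order ((A_1 A_2) A_3): (A_1 A_2): 17×8 by 8×5 → 17×5, cost 17·8·5 = 680; ((A_1 A_2) A_3): 17×5 by 5×9 → 17×9, cost 17·5·9 = 765; cumulative 1445. Total 1445.
Minimum: 1445.

1445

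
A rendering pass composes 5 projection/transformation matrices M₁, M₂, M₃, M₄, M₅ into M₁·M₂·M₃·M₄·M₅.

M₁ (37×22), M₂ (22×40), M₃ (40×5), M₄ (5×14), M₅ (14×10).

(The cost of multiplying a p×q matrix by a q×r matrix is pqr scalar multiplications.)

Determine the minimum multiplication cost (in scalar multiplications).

11020

Adjacent pairs: M₁M₂ = 37·22·40 = 32560; M₂M₃ = 22·40·5 = 4400; M₃M₄ = 40·5·14 = 2800; M₄M₅ = 5·14·10 = 700.
Length 3: M₁..M₃: k=1: 0+4400+37·22·5=8470; k=2: 32560+0+37·40·5=39960 → min 8470 | M₂..M₄: k=2: 0+2800+22·40·14=15120; k=3: 4400+0+22·5·14=5940 → min 5940 | M₃..M₅: k=3: 0+700+40·5·10=2700; k=4: 2800+0+40·14·10=8400 → min 2700.
Length 4: M₁..M₄: k=1: 0+5940+37·22·14=17336; k=2: 32560+2800+37·40·14=56080; k=3: 8470+0+37·5·14=11060 → min 11060 | M₂..M₅: k=2: 0+2700+22·40·10=11500; k=3: 4400+700+22·5·10=6200; k=4: 5940+0+22·14·10=9020 → min 6200.
Length 5: M₁..M₅: k=1: 0+6200+37·22·10=14340; k=2: 32560+2700+37·40·10=50060; k=3: 8470+700+37·5·10=11020; k=4: 11060+0+37·14·10=16240 → min 11020.
Optimal order: ((M₁·(M₂·M₃))·(M₄·M₅)) with cost 11020.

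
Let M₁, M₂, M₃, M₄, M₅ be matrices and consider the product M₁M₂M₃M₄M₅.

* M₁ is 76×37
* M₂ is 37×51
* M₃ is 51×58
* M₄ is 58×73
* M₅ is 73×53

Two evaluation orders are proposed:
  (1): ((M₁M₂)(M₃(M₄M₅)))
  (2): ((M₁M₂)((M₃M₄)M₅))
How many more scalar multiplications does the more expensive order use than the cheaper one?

32077

Order (1) = ((M₁M₂)(M₃(M₄M₅))): (M₁M₂): 76×37 by 37×51 → 76×51, cost 76·37·51 = 143412; (M₄M₅): 58×73 by 73×53 → 58×53, cost 58·73·53 = 224402; (M₃(M₄M₅)): 51×58 by 58×53 → 51×53, cost 51·58·53 = 156774; cumulative 381176; ((M₁M₂)(M₃(M₄M₅))): 76×51 by 51×53 → 76×53, cost 76·51·53 = 205428; cumulative 730016. Total 730016.
Order (2) = ((M₁M₂)((M₃M₄)M₅)): (M₁M₂): 76×37 by 37×51 → 76×51, cost 76·37·51 = 143412; (M₃M₄): 51×58 by 58×73 → 51×73, cost 51·58·73 = 215934; ((M₃M₄)M₅): 51×73 by 73×53 → 51×53, cost 51·73·53 = 197319; cumulative 413253; ((M₁M₂)((M₃M₄)M₅)): 76×51 by 51×53 → 76×53, cost 76·51·53 = 205428; cumulative 762093. Total 762093.
Difference: |730016 − 762093| = 32077.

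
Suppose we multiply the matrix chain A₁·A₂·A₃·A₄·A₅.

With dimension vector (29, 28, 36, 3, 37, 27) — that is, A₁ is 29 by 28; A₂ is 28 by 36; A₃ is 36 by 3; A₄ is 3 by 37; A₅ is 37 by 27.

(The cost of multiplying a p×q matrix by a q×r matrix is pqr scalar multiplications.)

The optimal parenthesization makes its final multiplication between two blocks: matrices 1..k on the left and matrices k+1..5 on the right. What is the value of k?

Adjacent pairs: A₁A₂ = 29·28·36 = 29232; A₂A₃ = 28·36·3 = 3024; A₃A₄ = 36·3·37 = 3996; A₄A₅ = 3·37·27 = 2997.
Length 3: A₁..A₃: k=1: 0+3024+29·28·3=5460; k=2: 29232+0+29·36·3=32364 → min 5460 | A₂..A₄: k=2: 0+3996+28·36·37=41292; k=3: 3024+0+28·3·37=6132 → min 6132 | A₃..A₅: k=3: 0+2997+36·3·27=5913; k=4: 3996+0+36·37·27=39960 → min 5913.
Length 4: A₁..A₄: k=1: 0+6132+29·28·37=36176; k=2: 29232+3996+29·36·37=71856; k=3: 5460+0+29·3·37=8679 → min 8679 | A₂..A₅: k=2: 0+5913+28·36·27=33129; k=3: 3024+2997+28·3·27=8289; k=4: 6132+0+28·37·27=34104 → min 8289.
Top-level splits: k=1: (A₁..A₁)·(A₂..A₅) → 0+8289+29·28·27 = 30213; k=2: (A₁..A₂)·(A₃..A₅) → 29232+5913+29·36·27 = 63333; k=3: (A₁..A₃)·(A₄..A₅) → 5460+2997+29·3·27 = 10806; k=4: (A₁..A₄)·(A₅..A₅) → 8679+0+29·37·27 = 37650.
Best split is after A₃, i.e. k = 3.

3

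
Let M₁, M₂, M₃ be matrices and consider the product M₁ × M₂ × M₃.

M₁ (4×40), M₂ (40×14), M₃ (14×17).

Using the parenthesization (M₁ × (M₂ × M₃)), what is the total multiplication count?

12240

(M₂ × M₃): 40×14 by 14×17 → 40×17, cost 40·14·17 = 9520
(M₁ × (M₂ × M₃)): 4×40 by 40×17 → 4×17, cost 4·40·17 = 2720; cumulative 12240
Total: 12240 scalar multiplications.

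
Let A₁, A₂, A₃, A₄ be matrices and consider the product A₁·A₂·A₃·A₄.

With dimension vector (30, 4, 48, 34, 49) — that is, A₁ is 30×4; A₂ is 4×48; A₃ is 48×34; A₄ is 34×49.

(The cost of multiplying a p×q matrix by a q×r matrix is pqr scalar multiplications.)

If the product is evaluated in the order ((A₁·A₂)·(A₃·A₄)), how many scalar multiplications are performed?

156288

(A₁·A₂): 30×4 by 4×48 → 30×48, cost 30·4·48 = 5760
(A₃·A₄): 48×34 by 34×49 → 48×49, cost 48·34·49 = 79968
((A₁·A₂)·(A₃·A₄)): 30×48 by 48×49 → 30×49, cost 30·48·49 = 70560; cumulative 156288
Total: 156288 scalar multiplications.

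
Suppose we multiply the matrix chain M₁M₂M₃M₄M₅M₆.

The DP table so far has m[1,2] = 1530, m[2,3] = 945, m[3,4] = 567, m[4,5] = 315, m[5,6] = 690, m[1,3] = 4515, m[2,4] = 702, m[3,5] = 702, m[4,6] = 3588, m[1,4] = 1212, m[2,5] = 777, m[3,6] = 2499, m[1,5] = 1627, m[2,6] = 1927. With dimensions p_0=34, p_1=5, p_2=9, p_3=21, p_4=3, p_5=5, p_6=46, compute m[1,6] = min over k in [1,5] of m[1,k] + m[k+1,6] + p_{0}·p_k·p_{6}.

m[1,6] = min over k∈[1,5] of m[1,k]+m[k+1,6]+p_{0}·p_k·p_{6}.
k=1: 0 + 1927 + 34·5·46 = 9747; k=2: 1530 + 2499 + 34·9·46 = 18105; k=3: 4515 + 3588 + 34·21·46 = 40947; k=4: 1212 + 690 + 34·3·46 = 6594; k=5: 1627 + 0 + 34·5·46 = 9447.
Minimum: 6594 at k=4.

6594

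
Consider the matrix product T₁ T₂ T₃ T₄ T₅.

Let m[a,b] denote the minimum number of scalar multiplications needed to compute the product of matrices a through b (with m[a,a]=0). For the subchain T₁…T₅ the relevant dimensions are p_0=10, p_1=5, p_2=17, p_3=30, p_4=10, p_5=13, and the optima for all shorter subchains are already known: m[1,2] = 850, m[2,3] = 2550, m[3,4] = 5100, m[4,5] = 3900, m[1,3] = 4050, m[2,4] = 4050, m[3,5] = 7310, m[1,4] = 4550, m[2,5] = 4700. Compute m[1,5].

5350

m[1,5] = min over k∈[1,4] of m[1,k]+m[k+1,5]+p_{0}·p_k·p_{5}.
k=1: 0 + 4700 + 10·5·13 = 5350; k=2: 850 + 7310 + 10·17·13 = 10370; k=3: 4050 + 3900 + 10·30·13 = 11850; k=4: 4550 + 0 + 10·10·13 = 5850.
Minimum: 5350 at k=1.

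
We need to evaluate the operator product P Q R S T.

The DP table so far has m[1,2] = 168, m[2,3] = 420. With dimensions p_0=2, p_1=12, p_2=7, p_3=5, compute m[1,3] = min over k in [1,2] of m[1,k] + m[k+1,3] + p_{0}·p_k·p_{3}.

m[1,3] = min over k∈[1,2] of m[1,k]+m[k+1,3]+p_{0}·p_k·p_{3}.
k=1: 0 + 420 + 2·12·5 = 540; k=2: 168 + 0 + 2·7·5 = 238.
Minimum: 238 at k=2.

238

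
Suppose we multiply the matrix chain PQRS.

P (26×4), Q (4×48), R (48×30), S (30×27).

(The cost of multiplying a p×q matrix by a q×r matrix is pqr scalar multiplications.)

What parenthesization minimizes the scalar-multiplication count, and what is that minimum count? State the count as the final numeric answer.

11808

Adjacent pairs: PQ = 26·4·48 = 4992; QR = 4·48·30 = 5760; RS = 48·30·27 = 38880.
Length 3: P..R: k=1: 0+5760+26·4·30=8880; k=2: 4992+0+26·48·30=42432 → min 8880 | Q..S: k=2: 0+38880+4·48·27=44064; k=3: 5760+0+4·30·27=9000 → min 9000.
Length 4: P..S: k=1: 0+9000+26·4·27=11808; k=2: 4992+38880+26·48·27=77568; k=3: 8880+0+26·30·27=29940 → min 11808.
Optimal parenthesization: (P((QR)S)) with cost 11808.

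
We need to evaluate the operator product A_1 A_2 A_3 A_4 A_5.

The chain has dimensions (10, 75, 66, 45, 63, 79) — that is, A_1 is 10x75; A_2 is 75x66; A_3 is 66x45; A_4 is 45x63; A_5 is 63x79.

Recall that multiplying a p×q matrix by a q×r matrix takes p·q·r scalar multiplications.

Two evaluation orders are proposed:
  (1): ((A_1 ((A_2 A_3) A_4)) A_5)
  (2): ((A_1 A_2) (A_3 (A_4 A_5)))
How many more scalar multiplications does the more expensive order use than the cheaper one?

Order (1) = ((A_1 ((A_2 A_3) A_4)) A_5): (A_2 A_3): 75×66 by 66×45 → 75×45, cost 75·66·45 = 222750; ((A_2 A_3) A_4): 75×45 by 45×63 → 75×63, cost 75·45·63 = 212625; cumulative 435375; (A_1 ((A_2 A_3) A_4)): 10×75 by 75×63 → 10×63, cost 10·75·63 = 47250; cumulative 482625; ((A_1 ((A_2 A_3) A_4)) A_5): 10×63 by 63×79 → 10×79, cost 10·63·79 = 49770; cumulative 532395. Total 532395.
Order (2) = ((A_1 A_2) (A_3 (A_4 A_5))): (A_1 A_2): 10×75 by 75×66 → 10×66, cost 10·75·66 = 49500; (A_4 A_5): 45×63 by 63×79 → 45×79, cost 45·63·79 = 223965; (A_3 (A_4 A_5)): 66×45 by 45×79 → 66×79, cost 66·45·79 = 234630; cumulative 458595; ((A_1 A_2) (A_3 (A_4 A_5))): 10×66 by 66×79 → 10×79, cost 10·66·79 = 52140; cumulative 560235. Total 560235.
Difference: |532395 − 560235| = 27840.

27840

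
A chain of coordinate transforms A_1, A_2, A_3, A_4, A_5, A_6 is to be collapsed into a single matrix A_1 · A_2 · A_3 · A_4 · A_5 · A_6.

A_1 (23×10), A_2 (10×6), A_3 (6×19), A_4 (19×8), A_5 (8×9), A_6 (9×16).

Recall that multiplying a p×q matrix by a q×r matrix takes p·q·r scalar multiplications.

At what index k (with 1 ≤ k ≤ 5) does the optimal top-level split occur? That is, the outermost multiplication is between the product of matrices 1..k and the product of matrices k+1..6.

2

Adjacent pairs: A_1A_2 = 23·10·6 = 1380; A_2A_3 = 10·6·19 = 1140; A_3A_4 = 6·19·8 = 912; A_4A_5 = 19·8·9 = 1368; A_5A_6 = 8·9·16 = 1152.
Length 3: A_1..A_3: k=1: 0+1140+23·10·19=5510; k=2: 1380+0+23·6·19=4002 → min 4002 | A_2..A_4: k=2: 0+912+10·6·8=1392; k=3: 1140+0+10·19·8=2660 → min 1392 | A_3..A_5: k=3: 0+1368+6·19·9=2394; k=4: 912+0+6·8·9=1344 → min 1344 | A_4..A_6: k=4: 0+1152+19·8·16=3584; k=5: 1368+0+19·9·16=4104 → min 3584.
Length 4: A_1..A_4: k=1: 0+1392+23·10·8=3232; k=2: 1380+912+23·6·8=3396; k=3: 4002+0+23·19·8=7498 → min 3232 | A_2..A_5: k=2: 0+1344+10·6·9=1884; k=3: 1140+1368+10·19·9=4218; k=4: 1392+0+10·8·9=2112 → min 1884 | A_3..A_6: k=3: 0+3584+6·19·16=5408; k=4: 912+1152+6·8·16=2832; k=5: 1344+0+6·9·16=2208 → min 2208.
Length 5: A_1..A_5: k=1: 0+1884+23·10·9=3954; k=2: 1380+1344+23·6·9=3966; k=3: 4002+1368+23·19·9=9303; k=4: 3232+0+23·8·9=4888 → min 3954 | A_2..A_6: k=2: 0+2208+10·6·16=3168; k=3: 1140+3584+10·19·16=7764; k=4: 1392+1152+10·8·16=3824; k=5: 1884+0+10·9·16=3324 → min 3168.
Top-level splits: k=1: (A_1..A_1)·(A_2..A_6) → 0+3168+23·10·16 = 6848; k=2: (A_1..A_2)·(A_3..A_6) → 1380+2208+23·6·16 = 5796; k=3: (A_1..A_3)·(A_4..A_6) → 4002+3584+23·19·16 = 14578; k=4: (A_1..A_4)·(A_5..A_6) → 3232+1152+23·8·16 = 7328; k=5: (A_1..A_5)·(A_6..A_6) → 3954+0+23·9·16 = 7266.
Best split is after A_2, i.e. k = 2.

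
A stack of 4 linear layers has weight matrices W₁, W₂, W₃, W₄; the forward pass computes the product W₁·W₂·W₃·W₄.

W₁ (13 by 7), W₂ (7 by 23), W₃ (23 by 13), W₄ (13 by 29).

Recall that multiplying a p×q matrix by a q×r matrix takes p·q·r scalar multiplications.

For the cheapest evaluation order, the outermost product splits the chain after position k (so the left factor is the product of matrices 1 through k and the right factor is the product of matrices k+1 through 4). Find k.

Adjacent pairs: W₁W₂ = 13·7·23 = 2093; W₂W₃ = 7·23·13 = 2093; W₃W₄ = 23·13·29 = 8671.
Length 3: W₁..W₃: k=1: 0+2093+13·7·13=3276; k=2: 2093+0+13·23·13=5980 → min 3276 | W₂..W₄: k=2: 0+8671+7·23·29=13340; k=3: 2093+0+7·13·29=4732 → min 4732.
Top-level splits: k=1: (W₁..W₁)·(W₂..W₄) → 0+4732+13·7·29 = 7371; k=2: (W₁..W₂)·(W₃..W₄) → 2093+8671+13·23·29 = 19435; k=3: (W₁..W₃)·(W₄..W₄) → 3276+0+13·13·29 = 8177.
Best split is after W₁, i.e. k = 1.

1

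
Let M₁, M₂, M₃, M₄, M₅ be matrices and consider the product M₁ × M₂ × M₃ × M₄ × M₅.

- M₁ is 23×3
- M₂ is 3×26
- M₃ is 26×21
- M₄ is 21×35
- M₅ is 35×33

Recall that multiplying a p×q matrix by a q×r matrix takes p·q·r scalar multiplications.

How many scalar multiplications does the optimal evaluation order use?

Adjacent pairs: M₁M₂ = 23·3·26 = 1794; M₂M₃ = 3·26·21 = 1638; M₃M₄ = 26·21·35 = 19110; M₄M₅ = 21·35·33 = 24255.
Length 3: M₁..M₃: k=1: 0+1638+23·3·21=3087; k=2: 1794+0+23·26·21=14352 → min 3087 | M₂..M₄: k=2: 0+19110+3·26·35=21840; k=3: 1638+0+3·21·35=3843 → min 3843 | M₃..M₅: k=3: 0+24255+26·21·33=42273; k=4: 19110+0+26·35·33=49140 → min 42273.
Length 4: M₁..M₄: k=1: 0+3843+23·3·35=6258; k=2: 1794+19110+23·26·35=41834; k=3: 3087+0+23·21·35=19992 → min 6258 | M₂..M₅: k=2: 0+42273+3·26·33=44847; k=3: 1638+24255+3·21·33=27972; k=4: 3843+0+3·35·33=7308 → min 7308.
Length 5: M₁..M₅: k=1: 0+7308+23·3·33=9585; k=2: 1794+42273+23·26·33=63801; k=3: 3087+24255+23·21·33=43281; k=4: 6258+0+23·35·33=32823 → min 9585.
Optimal order: (M₁ × (((M₂ × M₃) × M₄) × M₅)) with cost 9585.

9585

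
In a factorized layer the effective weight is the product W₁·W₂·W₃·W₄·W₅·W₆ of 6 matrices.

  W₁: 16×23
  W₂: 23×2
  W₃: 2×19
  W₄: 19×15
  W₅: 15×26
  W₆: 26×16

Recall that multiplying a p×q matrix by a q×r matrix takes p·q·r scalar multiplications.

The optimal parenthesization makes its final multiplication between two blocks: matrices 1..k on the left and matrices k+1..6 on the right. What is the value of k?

Adjacent pairs: W₁W₂ = 16·23·2 = 736; W₂W₃ = 23·2·19 = 874; W₃W₄ = 2·19·15 = 570; W₄W₅ = 19·15·26 = 7410; W₅W₆ = 15·26·16 = 6240.
Length 3: W₁..W₃: k=1: 0+874+16·23·19=7866; k=2: 736+0+16·2·19=1344 → min 1344 | W₂..W₄: k=2: 0+570+23·2·15=1260; k=3: 874+0+23·19·15=7429 → min 1260 | W₃..W₅: k=3: 0+7410+2·19·26=8398; k=4: 570+0+2·15·26=1350 → min 1350 | W₄..W₆: k=4: 0+6240+19·15·16=10800; k=5: 7410+0+19·26·16=15314 → min 10800.
Length 4: W₁..W₄: k=1: 0+1260+16·23·15=6780; k=2: 736+570+16·2·15=1786; k=3: 1344+0+16·19·15=5904 → min 1786 | W₂..W₅: k=2: 0+1350+23·2·26=2546; k=3: 874+7410+23·19·26=19646; k=4: 1260+0+23·15·26=10230 → min 2546 | W₃..W₆: k=3: 0+10800+2·19·16=11408; k=4: 570+6240+2·15·16=7290; k=5: 1350+0+2·26·16=2182 → min 2182.
Length 5: W₁..W₅: k=1: 0+2546+16·23·26=12114; k=2: 736+1350+16·2·26=2918; k=3: 1344+7410+16·19·26=16658; k=4: 1786+0+16·15·26=8026 → min 2918 | W₂..W₆: k=2: 0+2182+23·2·16=2918; k=3: 874+10800+23·19·16=18666; k=4: 1260+6240+23·15·16=13020; k=5: 2546+0+23·26·16=12114 → min 2918.
Top-level splits: k=1: (W₁..W₁)·(W₂..W₆) → 0+2918+16·23·16 = 8806; k=2: (W₁..W₂)·(W₃..W₆) → 736+2182+16·2·16 = 3430; k=3: (W₁..W₃)·(W₄..W₆) → 1344+10800+16·19·16 = 17008; k=4: (W₁..W₄)·(W₅..W₆) → 1786+6240+16·15·16 = 11866; k=5: (W₁..W₅)·(W₆..W₆) → 2918+0+16·26·16 = 9574.
Best split is after W₂, i.e. k = 2.

2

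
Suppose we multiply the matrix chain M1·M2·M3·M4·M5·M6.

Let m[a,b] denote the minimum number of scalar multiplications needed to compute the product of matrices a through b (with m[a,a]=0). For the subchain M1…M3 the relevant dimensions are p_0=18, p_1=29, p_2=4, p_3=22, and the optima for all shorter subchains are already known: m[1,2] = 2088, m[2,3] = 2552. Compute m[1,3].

m[1,3] = min over k∈[1,2] of m[1,k]+m[k+1,3]+p_{0}·p_k·p_{3}.
k=1: 0 + 2552 + 18·29·22 = 14036; k=2: 2088 + 0 + 18·4·22 = 3672.
Minimum: 3672 at k=2.

3672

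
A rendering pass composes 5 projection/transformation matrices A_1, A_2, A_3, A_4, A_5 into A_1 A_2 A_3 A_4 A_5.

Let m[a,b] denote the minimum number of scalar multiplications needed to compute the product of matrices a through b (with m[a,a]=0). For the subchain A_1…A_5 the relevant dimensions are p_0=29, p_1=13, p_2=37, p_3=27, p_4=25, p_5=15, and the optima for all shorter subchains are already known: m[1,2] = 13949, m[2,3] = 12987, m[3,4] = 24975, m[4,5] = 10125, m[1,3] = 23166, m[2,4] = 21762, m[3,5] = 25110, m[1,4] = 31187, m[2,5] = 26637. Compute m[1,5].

m[1,5] = min over k∈[1,4] of m[1,k]+m[k+1,5]+p_{0}·p_k·p_{5}.
k=1: 0 + 26637 + 29·13·15 = 32292; k=2: 13949 + 25110 + 29·37·15 = 55154; k=3: 23166 + 10125 + 29·27·15 = 45036; k=4: 31187 + 0 + 29·25·15 = 42062.
Minimum: 32292 at k=1.

32292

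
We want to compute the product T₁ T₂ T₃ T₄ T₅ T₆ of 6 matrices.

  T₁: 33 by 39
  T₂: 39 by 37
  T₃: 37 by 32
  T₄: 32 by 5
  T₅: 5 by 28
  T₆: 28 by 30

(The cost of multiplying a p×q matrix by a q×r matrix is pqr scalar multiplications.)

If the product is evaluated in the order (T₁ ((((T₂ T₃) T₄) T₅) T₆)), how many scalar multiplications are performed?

(T₂ T₃): 39×37 by 37×32 → 39×32, cost 39·37·32 = 46176
((T₂ T₃) T₄): 39×32 by 32×5 → 39×5, cost 39·32·5 = 6240; cumulative 52416
(((T₂ T₃) T₄) T₅): 39×5 by 5×28 → 39×28, cost 39·5·28 = 5460; cumulative 57876
((((T₂ T₃) T₄) T₅) T₆): 39×28 by 28×30 → 39×30, cost 39·28·30 = 32760; cumulative 90636
(T₁ ((((T₂ T₃) T₄) T₅) T₆)): 33×39 by 39×30 → 33×30, cost 33·39·30 = 38610; cumulative 129246
Total: 129246 scalar multiplications.

129246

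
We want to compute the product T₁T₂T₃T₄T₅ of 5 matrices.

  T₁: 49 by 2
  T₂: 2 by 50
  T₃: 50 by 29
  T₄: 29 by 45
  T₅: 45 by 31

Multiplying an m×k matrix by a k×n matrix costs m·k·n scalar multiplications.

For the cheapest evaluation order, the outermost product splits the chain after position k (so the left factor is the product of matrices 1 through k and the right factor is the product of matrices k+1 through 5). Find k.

Adjacent pairs: T₁T₂ = 49·2·50 = 4900; T₂T₃ = 2·50·29 = 2900; T₃T₄ = 50·29·45 = 65250; T₄T₅ = 29·45·31 = 40455.
Length 3: T₁..T₃: k=1: 0+2900+49·2·29=5742; k=2: 4900+0+49·50·29=75950 → min 5742 | T₂..T₄: k=2: 0+65250+2·50·45=69750; k=3: 2900+0+2·29·45=5510 → min 5510 | T₃..T₅: k=3: 0+40455+50·29·31=85405; k=4: 65250+0+50·45·31=135000 → min 85405.
Length 4: T₁..T₄: k=1: 0+5510+49·2·45=9920; k=2: 4900+65250+49·50·45=180400; k=3: 5742+0+49·29·45=69687 → min 9920 | T₂..T₅: k=2: 0+85405+2·50·31=88505; k=3: 2900+40455+2·29·31=45153; k=4: 5510+0+2·45·31=8300 → min 8300.
Top-level splits: k=1: (T₁..T₁)·(T₂..T₅) → 0+8300+49·2·31 = 11338; k=2: (T₁..T₂)·(T₃..T₅) → 4900+85405+49·50·31 = 166255; k=3: (T₁..T₃)·(T₄..T₅) → 5742+40455+49·29·31 = 90248; k=4: (T₁..T₄)·(T₅..T₅) → 9920+0+49·45·31 = 78275.
Best split is after T₁, i.e. k = 1.

1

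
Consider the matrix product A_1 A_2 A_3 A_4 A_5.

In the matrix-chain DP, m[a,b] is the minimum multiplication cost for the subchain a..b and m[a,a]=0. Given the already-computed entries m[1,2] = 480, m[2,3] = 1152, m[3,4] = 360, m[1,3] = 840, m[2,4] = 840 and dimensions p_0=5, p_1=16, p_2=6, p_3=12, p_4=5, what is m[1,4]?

990

m[1,4] = min over k∈[1,3] of m[1,k]+m[k+1,4]+p_{0}·p_k·p_{4}.
k=1: 0 + 840 + 5·16·5 = 1240; k=2: 480 + 360 + 5·6·5 = 990; k=3: 840 + 0 + 5·12·5 = 1140.
Minimum: 990 at k=2.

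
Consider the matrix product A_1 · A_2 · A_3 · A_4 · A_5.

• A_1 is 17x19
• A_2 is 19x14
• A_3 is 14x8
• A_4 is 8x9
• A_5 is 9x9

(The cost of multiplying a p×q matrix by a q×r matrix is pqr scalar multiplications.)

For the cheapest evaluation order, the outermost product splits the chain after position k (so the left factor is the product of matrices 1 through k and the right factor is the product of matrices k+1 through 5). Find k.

Adjacent pairs: A_1A_2 = 17·19·14 = 4522; A_2A_3 = 19·14·8 = 2128; A_3A_4 = 14·8·9 = 1008; A_4A_5 = 8·9·9 = 648.
Length 3: A_1..A_3: k=1: 0+2128+17·19·8=4712; k=2: 4522+0+17·14·8=6426 → min 4712 | A_2..A_4: k=2: 0+1008+19·14·9=3402; k=3: 2128+0+19·8·9=3496 → min 3402 | A_3..A_5: k=3: 0+648+14·8·9=1656; k=4: 1008+0+14·9·9=2142 → min 1656.
Length 4: A_1..A_4: k=1: 0+3402+17·19·9=6309; k=2: 4522+1008+17·14·9=7672; k=3: 4712+0+17·8·9=5936 → min 5936 | A_2..A_5: k=2: 0+1656+19·14·9=4050; k=3: 2128+648+19·8·9=4144; k=4: 3402+0+19·9·9=4941 → min 4050.
Top-level splits: k=1: (A_1..A_1)·(A_2..A_5) → 0+4050+17·19·9 = 6957; k=2: (A_1..A_2)·(A_3..A_5) → 4522+1656+17·14·9 = 8320; k=3: (A_1..A_3)·(A_4..A_5) → 4712+648+17·8·9 = 6584; k=4: (A_1..A_4)·(A_5..A_5) → 5936+0+17·9·9 = 7313.
Best split is after A_3, i.e. k = 3.

3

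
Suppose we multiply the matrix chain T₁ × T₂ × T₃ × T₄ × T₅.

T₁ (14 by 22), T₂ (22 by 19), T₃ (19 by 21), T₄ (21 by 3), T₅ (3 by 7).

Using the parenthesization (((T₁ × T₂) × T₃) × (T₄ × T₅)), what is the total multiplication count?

13937

(T₁ × T₂): 14×22 by 22×19 → 14×19, cost 14·22·19 = 5852
((T₁ × T₂) × T₃): 14×19 by 19×21 → 14×21, cost 14·19·21 = 5586; cumulative 11438
(T₄ × T₅): 21×3 by 3×7 → 21×7, cost 21·3·7 = 441
(((T₁ × T₂) × T₃) × (T₄ × T₅)): 14×21 by 21×7 → 14×7, cost 14·21·7 = 2058; cumulative 13937
Total: 13937 scalar multiplications.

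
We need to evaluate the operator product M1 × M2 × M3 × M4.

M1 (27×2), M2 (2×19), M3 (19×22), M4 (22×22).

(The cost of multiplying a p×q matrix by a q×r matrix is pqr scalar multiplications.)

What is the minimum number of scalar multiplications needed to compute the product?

2992

Adjacent pairs: M1M2 = 27·2·19 = 1026; M2M3 = 2·19·22 = 836; M3M4 = 19·22·22 = 9196.
Length 3: M1..M3: k=1: 0+836+27·2·22=2024; k=2: 1026+0+27·19·22=12312 → min 2024 | M2..M4: k=2: 0+9196+2·19·22=10032; k=3: 836+0+2·22·22=1804 → min 1804.
Length 4: M1..M4: k=1: 0+1804+27·2·22=2992; k=2: 1026+9196+27·19·22=21508; k=3: 2024+0+27·22·22=15092 → min 2992.
Optimal order: (M1 × ((M2 × M3) × M4)) with cost 2992.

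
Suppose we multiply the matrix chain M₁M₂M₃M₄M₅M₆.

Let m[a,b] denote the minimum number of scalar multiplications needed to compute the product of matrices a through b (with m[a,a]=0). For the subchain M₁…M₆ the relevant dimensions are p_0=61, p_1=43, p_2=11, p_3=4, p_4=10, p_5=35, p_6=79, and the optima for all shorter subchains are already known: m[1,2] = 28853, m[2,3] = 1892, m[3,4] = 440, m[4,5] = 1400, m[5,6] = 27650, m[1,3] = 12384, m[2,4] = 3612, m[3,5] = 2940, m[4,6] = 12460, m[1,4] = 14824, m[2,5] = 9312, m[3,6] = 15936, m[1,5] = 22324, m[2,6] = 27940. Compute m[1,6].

44120

m[1,6] = min over k∈[1,5] of m[1,k]+m[k+1,6]+p_{0}·p_k·p_{6}.
k=1: 0 + 27940 + 61·43·79 = 235157; k=2: 28853 + 15936 + 61·11·79 = 97798; k=3: 12384 + 12460 + 61·4·79 = 44120; k=4: 14824 + 27650 + 61·10·79 = 90664; k=5: 22324 + 0 + 61·35·79 = 190989.
Minimum: 44120 at k=3.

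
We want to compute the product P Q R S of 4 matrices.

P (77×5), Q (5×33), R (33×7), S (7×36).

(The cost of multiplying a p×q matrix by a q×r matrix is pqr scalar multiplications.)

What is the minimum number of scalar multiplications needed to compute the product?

Adjacent pairs: PQ = 77·5·33 = 12705; QR = 5·33·7 = 1155; RS = 33·7·36 = 8316.
Length 3: P..R: k=1: 0+1155+77·5·7=3850; k=2: 12705+0+77·33·7=30492 → min 3850 | Q..S: k=2: 0+8316+5·33·36=14256; k=3: 1155+0+5·7·36=2415 → min 2415.
Length 4: P..S: k=1: 0+2415+77·5·36=16275; k=2: 12705+8316+77·33·36=112497; k=3: 3850+0+77·7·36=23254 → min 16275.
Optimal order: (P ((Q R) S)) with cost 16275.

16275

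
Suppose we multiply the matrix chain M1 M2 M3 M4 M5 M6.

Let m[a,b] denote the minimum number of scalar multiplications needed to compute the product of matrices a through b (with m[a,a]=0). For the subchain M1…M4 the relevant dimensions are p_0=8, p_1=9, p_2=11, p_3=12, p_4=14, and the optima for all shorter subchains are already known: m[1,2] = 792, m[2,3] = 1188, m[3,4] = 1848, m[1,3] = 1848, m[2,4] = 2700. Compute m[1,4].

3192

m[1,4] = min over k∈[1,3] of m[1,k]+m[k+1,4]+p_{0}·p_k·p_{4}.
k=1: 0 + 2700 + 8·9·14 = 3708; k=2: 792 + 1848 + 8·11·14 = 3872; k=3: 1848 + 0 + 8·12·14 = 3192.
Minimum: 3192 at k=3.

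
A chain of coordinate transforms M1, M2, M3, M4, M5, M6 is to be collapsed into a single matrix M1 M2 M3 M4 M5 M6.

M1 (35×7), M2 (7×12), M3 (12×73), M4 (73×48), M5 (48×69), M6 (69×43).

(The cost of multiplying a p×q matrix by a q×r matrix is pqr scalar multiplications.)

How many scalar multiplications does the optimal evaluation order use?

Adjacent pairs: M1M2 = 35·7·12 = 2940; M2M3 = 7·12·73 = 6132; M3M4 = 12·73·48 = 42048; M4M5 = 73·48·69 = 241776; M5M6 = 48·69·43 = 142416.
Length 3: M1..M3: k=1: 0+6132+35·7·73=24017; k=2: 2940+0+35·12·73=33600 → min 24017 | M2..M4: k=2: 0+42048+7·12·48=46080; k=3: 6132+0+7·73·48=30660 → min 30660 | M3..M5: k=3: 0+241776+12·73·69=302220; k=4: 42048+0+12·48·69=81792 → min 81792 | M4..M6: k=4: 0+142416+73·48·43=293088; k=5: 241776+0+73·69·43=458367 → min 293088.
Length 4: M1..M4: k=1: 0+30660+35·7·48=42420; k=2: 2940+42048+35·12·48=65148; k=3: 24017+0+35·73·48=146657 → min 42420 | M2..M5: k=2: 0+81792+7·12·69=87588; k=3: 6132+241776+7·73·69=283167; k=4: 30660+0+7·48·69=53844 → min 53844 | M3..M6: k=3: 0+293088+12·73·43=330756; k=4: 42048+142416+12·48·43=209232; k=5: 81792+0+12·69·43=117396 → min 117396.
Length 5: M1..M5: k=1: 0+53844+35·7·69=70749; k=2: 2940+81792+35·12·69=113712; k=3: 24017+241776+35·73·69=442088; k=4: 42420+0+35·48·69=158340 → min 70749 | M2..M6: k=2: 0+117396+7·12·43=121008; k=3: 6132+293088+7·73·43=321193; k=4: 30660+142416+7·48·43=187524; k=5: 53844+0+7·69·43=74613 → min 74613.
Length 6: M1..M6: k=1: 0+74613+35·7·43=85148; k=2: 2940+117396+35·12·43=138396; k=3: 24017+293088+35·73·43=426970; k=4: 42420+142416+35·48·43=257076; k=5: 70749+0+35·69·43=174594 → min 85148.
Optimal order: (M1 ((((M2 M3) M4) M5) M6)) with cost 85148.

85148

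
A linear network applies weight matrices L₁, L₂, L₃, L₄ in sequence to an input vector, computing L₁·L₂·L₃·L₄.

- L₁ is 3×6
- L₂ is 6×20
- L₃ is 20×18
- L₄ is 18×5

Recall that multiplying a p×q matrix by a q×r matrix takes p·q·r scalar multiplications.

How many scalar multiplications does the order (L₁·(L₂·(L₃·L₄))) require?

2490

(L₃·L₄): 20×18 by 18×5 → 20×5, cost 20·18·5 = 1800
(L₂·(L₃·L₄)): 6×20 by 20×5 → 6×5, cost 6·20·5 = 600; cumulative 2400
(L₁·(L₂·(L₃·L₄))): 3×6 by 6×5 → 3×5, cost 3·6·5 = 90; cumulative 2490
Total: 2490 scalar multiplications.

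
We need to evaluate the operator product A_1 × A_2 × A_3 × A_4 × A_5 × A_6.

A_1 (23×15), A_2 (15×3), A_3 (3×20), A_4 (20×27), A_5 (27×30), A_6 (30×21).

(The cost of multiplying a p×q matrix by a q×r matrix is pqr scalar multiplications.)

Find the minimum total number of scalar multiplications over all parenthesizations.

Adjacent pairs: A_1A_2 = 23·15·3 = 1035; A_2A_3 = 15·3·20 = 900; A_3A_4 = 3·20·27 = 1620; A_4A_5 = 20·27·30 = 16200; A_5A_6 = 27·30·21 = 17010.
Length 3: A_1..A_3: k=1: 0+900+23·15·20=7800; k=2: 1035+0+23·3·20=2415 → min 2415 | A_2..A_4: k=2: 0+1620+15·3·27=2835; k=3: 900+0+15·20·27=9000 → min 2835 | A_3..A_5: k=3: 0+16200+3·20·30=18000; k=4: 1620+0+3·27·30=4050 → min 4050 | A_4..A_6: k=4: 0+17010+20·27·21=28350; k=5: 16200+0+20·30·21=28800 → min 28350.
Length 4: A_1..A_4: k=1: 0+2835+23·15·27=12150; k=2: 1035+1620+23·3·27=4518; k=3: 2415+0+23·20·27=14835 → min 4518 | A_2..A_5: k=2: 0+4050+15·3·30=5400; k=3: 900+16200+15·20·30=26100; k=4: 2835+0+15·27·30=14985 → min 5400 | A_3..A_6: k=3: 0+28350+3·20·21=29610; k=4: 1620+17010+3·27·21=20331; k=5: 4050+0+3·30·21=5940 → min 5940.
Length 5: A_1..A_5: k=1: 0+5400+23·15·30=15750; k=2: 1035+4050+23·3·30=7155; k=3: 2415+16200+23·20·30=32415; k=4: 4518+0+23·27·30=23148 → min 7155 | A_2..A_6: k=2: 0+5940+15·3·21=6885; k=3: 900+28350+15·20·21=35550; k=4: 2835+17010+15·27·21=28350; k=5: 5400+0+15·30·21=14850 → min 6885.
Length 6: A_1..A_6: k=1: 0+6885+23·15·21=14130; k=2: 1035+5940+23·3·21=8424; k=3: 2415+28350+23·20·21=40425; k=4: 4518+17010+23·27·21=34569; k=5: 7155+0+23·30·21=21645 → min 8424.
Optimal order: ((A_1 × A_2) × (((A_3 × A_4) × A_5) × A_6)) with cost 8424.

8424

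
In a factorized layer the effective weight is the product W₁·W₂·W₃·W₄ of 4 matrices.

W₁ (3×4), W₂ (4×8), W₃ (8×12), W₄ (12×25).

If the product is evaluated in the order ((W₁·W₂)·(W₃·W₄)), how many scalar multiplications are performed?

3096

(W₁·W₂): 3×4 by 4×8 → 3×8, cost 3·4·8 = 96
(W₃·W₄): 8×12 by 12×25 → 8×25, cost 8·12·25 = 2400
((W₁·W₂)·(W₃·W₄)): 3×8 by 8×25 → 3×25, cost 3·8·25 = 600; cumulative 3096
Total: 3096 scalar multiplications.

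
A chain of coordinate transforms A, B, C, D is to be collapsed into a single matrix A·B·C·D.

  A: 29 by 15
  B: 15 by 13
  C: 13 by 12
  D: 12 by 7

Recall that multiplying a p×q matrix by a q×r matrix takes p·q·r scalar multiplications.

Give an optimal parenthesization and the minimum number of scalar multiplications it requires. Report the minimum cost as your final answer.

Adjacent pairs: AB = 29·15·13 = 5655; BC = 15·13·12 = 2340; CD = 13·12·7 = 1092.
Length 3: A..C: k=1: 0+2340+29·15·12=7560; k=2: 5655+0+29·13·12=10179 → min 7560 | B..D: k=2: 0+1092+15·13·7=2457; k=3: 2340+0+15·12·7=3600 → min 2457.
Length 4: A..D: k=1: 0+2457+29·15·7=5502; k=2: 5655+1092+29·13·7=9386; k=3: 7560+0+29·12·7=9996 → min 5502.
Optimal parenthesization: (A·(B·(C·D))) with cost 5502.

5502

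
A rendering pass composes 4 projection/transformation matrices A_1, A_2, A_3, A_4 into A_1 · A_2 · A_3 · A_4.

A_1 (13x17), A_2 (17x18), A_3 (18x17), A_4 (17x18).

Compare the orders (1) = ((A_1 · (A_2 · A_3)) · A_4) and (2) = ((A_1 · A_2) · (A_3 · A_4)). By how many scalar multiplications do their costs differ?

761

Order (1) = ((A_1 · (A_2 · A_3)) · A_4): (A_2 · A_3): 17×18 by 18×17 → 17×17, cost 17·18·17 = 5202; (A_1 · (A_2 · A_3)): 13×17 by 17×17 → 13×17, cost 13·17·17 = 3757; cumulative 8959; ((A_1 · (A_2 · A_3)) · A_4): 13×17 by 17×18 → 13×18, cost 13·17·18 = 3978; cumulative 12937. Total 12937.
Order (2) = ((A_1 · A_2) · (A_3 · A_4)): (A_1 · A_2): 13×17 by 17×18 → 13×18, cost 13·17·18 = 3978; (A_3 · A_4): 18×17 by 17×18 → 18×18, cost 18·17·18 = 5508; ((A_1 · A_2) · (A_3 · A_4)): 13×18 by 18×18 → 13×18, cost 13·18·18 = 4212; cumulative 13698. Total 13698.
Difference: |12937 − 13698| = 761.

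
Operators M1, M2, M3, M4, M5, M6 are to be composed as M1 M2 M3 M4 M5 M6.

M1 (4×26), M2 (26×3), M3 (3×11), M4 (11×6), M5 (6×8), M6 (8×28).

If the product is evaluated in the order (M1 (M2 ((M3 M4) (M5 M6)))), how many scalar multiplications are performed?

(M3 M4): 3×11 by 11×6 → 3×6, cost 3·11·6 = 198
(M5 M6): 6×8 by 8×28 → 6×28, cost 6·8·28 = 1344
((M3 M4) (M5 M6)): 3×6 by 6×28 → 3×28, cost 3·6·28 = 504; cumulative 2046
(M2 ((M3 M4) (M5 M6))): 26×3 by 3×28 → 26×28, cost 26·3·28 = 2184; cumulative 4230
(M1 (M2 ((M3 M4) (M5 M6)))): 4×26 by 26×28 → 4×28, cost 4·26·28 = 2912; cumulative 7142
Total: 7142 scalar multiplications.

7142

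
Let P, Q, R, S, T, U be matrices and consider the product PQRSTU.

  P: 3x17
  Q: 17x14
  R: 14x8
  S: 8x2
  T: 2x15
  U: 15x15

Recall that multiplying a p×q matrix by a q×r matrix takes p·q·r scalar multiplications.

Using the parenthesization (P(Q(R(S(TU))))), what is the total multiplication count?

(TU): 2×15 by 15×15 → 2×15, cost 2·15·15 = 450
(S(TU)): 8×2 by 2×15 → 8×15, cost 8·2·15 = 240; cumulative 690
(R(S(TU))): 14×8 by 8×15 → 14×15, cost 14·8·15 = 1680; cumulative 2370
(Q(R(S(TU)))): 17×14 by 14×15 → 17×15, cost 17·14·15 = 3570; cumulative 5940
(P(Q(R(S(TU))))): 3×17 by 17×15 → 3×15, cost 3·17·15 = 765; cumulative 6705
Total: 6705 scalar multiplications.

6705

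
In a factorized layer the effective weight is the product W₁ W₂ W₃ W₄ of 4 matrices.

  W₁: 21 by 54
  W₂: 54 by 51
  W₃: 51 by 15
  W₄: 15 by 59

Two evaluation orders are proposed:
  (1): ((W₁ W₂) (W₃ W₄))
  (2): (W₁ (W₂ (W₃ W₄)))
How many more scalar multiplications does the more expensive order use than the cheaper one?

108369

Order (1) = ((W₁ W₂) (W₃ W₄)): (W₁ W₂): 21×54 by 54×51 → 21×51, cost 21·54·51 = 57834; (W₃ W₄): 51×15 by 15×59 → 51×59, cost 51·15·59 = 45135; ((W₁ W₂) (W₃ W₄)): 21×51 by 51×59 → 21×59, cost 21·51·59 = 63189; cumulative 166158. Total 166158.
Order (2) = (W₁ (W₂ (W₃ W₄))): (W₃ W₄): 51×15 by 15×59 → 51×59, cost 51·15·59 = 45135; (W₂ (W₃ W₄)): 54×51 by 51×59 → 54×59, cost 54·51·59 = 162486; cumulative 207621; (W₁ (W₂ (W₃ W₄))): 21×54 by 54×59 → 21×59, cost 21·54·59 = 66906; cumulative 274527. Total 274527.
Difference: |166158 − 274527| = 108369.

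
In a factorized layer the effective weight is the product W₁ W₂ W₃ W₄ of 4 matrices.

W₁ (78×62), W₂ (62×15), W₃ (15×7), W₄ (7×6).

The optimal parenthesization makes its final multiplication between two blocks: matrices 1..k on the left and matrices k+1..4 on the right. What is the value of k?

Adjacent pairs: W₁W₂ = 78·62·15 = 72540; W₂W₃ = 62·15·7 = 6510; W₃W₄ = 15·7·6 = 630.
Length 3: W₁..W₃: k=1: 0+6510+78·62·7=40362; k=2: 72540+0+78·15·7=80730 → min 40362 | W₂..W₄: k=2: 0+630+62·15·6=6210; k=3: 6510+0+62·7·6=9114 → min 6210.
Top-level splits: k=1: (W₁..W₁)·(W₂..W₄) → 0+6210+78·62·6 = 35226; k=2: (W₁..W₂)·(W₃..W₄) → 72540+630+78·15·6 = 80190; k=3: (W₁..W₃)·(W₄..W₄) → 40362+0+78·7·6 = 43638.
Best split is after W₁, i.e. k = 1.

1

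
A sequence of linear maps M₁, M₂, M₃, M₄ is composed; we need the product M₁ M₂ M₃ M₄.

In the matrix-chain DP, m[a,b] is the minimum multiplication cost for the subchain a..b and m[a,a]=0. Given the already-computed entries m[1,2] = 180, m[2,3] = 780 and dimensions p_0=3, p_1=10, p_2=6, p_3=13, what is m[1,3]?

m[1,3] = min over k∈[1,2] of m[1,k]+m[k+1,3]+p_{0}·p_k·p_{3}.
k=1: 0 + 780 + 3·10·13 = 1170; k=2: 180 + 0 + 3·6·13 = 414.
Minimum: 414 at k=2.

414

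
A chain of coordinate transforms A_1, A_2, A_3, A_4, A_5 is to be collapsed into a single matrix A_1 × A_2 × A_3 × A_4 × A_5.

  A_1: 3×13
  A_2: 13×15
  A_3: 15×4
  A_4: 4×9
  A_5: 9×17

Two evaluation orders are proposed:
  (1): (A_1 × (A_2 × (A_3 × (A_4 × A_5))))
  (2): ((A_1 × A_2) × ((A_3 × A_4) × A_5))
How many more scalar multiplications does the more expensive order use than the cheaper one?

Order (1) = (A_1 × (A_2 × (A_3 × (A_4 × A_5)))): (A_4 × A_5): 4×9 by 9×17 → 4×17, cost 4·9·17 = 612; (A_3 × (A_4 × A_5)): 15×4 by 4×17 → 15×17, cost 15·4·17 = 1020; cumulative 1632; (A_2 × (A_3 × (A_4 × A_5))): 13×15 by 15×17 → 13×17, cost 13·15·17 = 3315; cumulative 4947; (A_1 × (A_2 × (A_3 × (A_4 × A_5)))): 3×13 by 13×17 → 3×17, cost 3·13·17 = 663; cumulative 5610. Total 5610.
Order (2) = ((A_1 × A_2) × ((A_3 × A_4) × A_5)): (A_1 × A_2): 3×13 by 13×15 → 3×15, cost 3·13·15 = 585; (A_3 × A_4): 15×4 by 4×9 → 15×9, cost 15·4·9 = 540; ((A_3 × A_4) × A_5): 15×9 by 9×17 → 15×17, cost 15·9·17 = 2295; cumulative 2835; ((A_1 × A_2) × ((A_3 × A_4) × A_5)): 3×15 by 15×17 → 3×17, cost 3·15·17 = 765; cumulative 4185. Total 4185.
Difference: |5610 − 4185| = 1425.

1425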